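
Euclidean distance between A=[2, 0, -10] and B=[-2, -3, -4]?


d = √((2+ 2)² + (0+ 3)² + (-10+ 4)²)
  = √(16 + 9 + 36)
  = √61 = 7.8102

7.8102


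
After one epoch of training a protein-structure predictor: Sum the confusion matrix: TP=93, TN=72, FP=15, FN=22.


Total = TP + TN + FP + FN
= 93 + 72 + 15 + 22
= 202
(Predicted positive: 108, predicted negative: 94)

202


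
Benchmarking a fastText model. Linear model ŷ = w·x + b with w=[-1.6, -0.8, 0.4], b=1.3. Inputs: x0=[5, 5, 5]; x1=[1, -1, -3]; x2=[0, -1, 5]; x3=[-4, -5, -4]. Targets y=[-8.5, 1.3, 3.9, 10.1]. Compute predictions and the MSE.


ŷ0 = (-1.6)·(5) + (-0.8)·(5) + (0.4)·(5) + 1.3 = -8.7
ŷ1 = (-1.6)·(1) + (-0.8)·(-1) + (0.4)·(-3) + 1.3 = -0.7
ŷ2 = (-1.6)·(0) + (-0.8)·(-1) + (0.4)·(5) + 1.3 = 4.1
ŷ3 = (-1.6)·(-4) + (-0.8)·(-5) + (0.4)·(-4) + 1.3 = 10.1
errors² = [0.04, 4.0, 0.04, 0.0]
MSE = 4.0800/4 = 1.02

1.02


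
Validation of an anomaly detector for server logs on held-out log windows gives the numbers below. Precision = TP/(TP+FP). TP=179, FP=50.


Precision = TP/(TP+FP)
= 179/(179+50)
= 179/229 = 78.17%

78.17%


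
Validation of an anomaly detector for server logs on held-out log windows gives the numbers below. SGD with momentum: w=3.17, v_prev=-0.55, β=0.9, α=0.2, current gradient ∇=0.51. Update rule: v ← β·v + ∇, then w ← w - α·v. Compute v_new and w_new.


v_new = 0.9·-0.55 + 0.51 = -0.495 + 0.51 = 0.015
w_new = 3.17 - 0.2·0.015 = 3.17 - 0.003 = 3.167

v_new=0.015, w_new=3.167


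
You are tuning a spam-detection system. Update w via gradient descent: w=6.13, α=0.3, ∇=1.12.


w_new = w - α·∇
= 6.13 - 0.3·1.12
= 6.13 - 0.336
= 5.794

5.794


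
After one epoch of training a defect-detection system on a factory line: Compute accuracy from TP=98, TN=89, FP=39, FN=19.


Accuracy = (TP+TN)/(TP+TN+FP+FN)
= (98+89)/(245)
= 187/245 = 76.33%

76.33%


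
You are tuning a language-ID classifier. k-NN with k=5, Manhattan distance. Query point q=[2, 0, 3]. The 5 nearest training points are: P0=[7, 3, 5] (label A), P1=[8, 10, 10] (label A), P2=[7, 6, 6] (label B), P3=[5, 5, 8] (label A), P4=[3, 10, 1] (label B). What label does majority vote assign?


d(q,P0) = 10  (label A)
d(q,P1) = 23  (label A)
d(q,P2) = 14  (label B)
d(q,P3) = 13  (label A)
d(q,P4) = 13  (label B)
Votes: A=3, B=2
Majority → A

A


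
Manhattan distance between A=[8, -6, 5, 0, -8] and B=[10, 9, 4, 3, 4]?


d = |8-10| + |-6-9| + |5-4| + |0-3| + |-8-4|
  = 2 + 15 + 1 + 3 + 12
  = 33

33


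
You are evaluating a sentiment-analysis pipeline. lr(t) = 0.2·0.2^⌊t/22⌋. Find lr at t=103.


n_drops = ⌊103/22⌋ = 4
lr = 0.2·0.2^4 = 0.2·0.0016 = 0.00032

0.00032


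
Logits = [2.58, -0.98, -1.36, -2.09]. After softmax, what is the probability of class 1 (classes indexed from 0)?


Exponentials: e^2.58=13.1971, e^-0.98=0.3753, e^-1.36=0.2567, e^-2.09=0.1237
Sum = 13.9528
Softmax = [0.9458, 0.0269, 0.0184, 0.0089]
p[1] = 0.3753/13.9528 = 0.0269

0.0269


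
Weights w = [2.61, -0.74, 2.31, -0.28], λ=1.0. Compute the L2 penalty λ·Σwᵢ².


‖w‖₂² = (2.61)² + (-0.74)² + (2.31)² + (-0.28)²
     = 6.8121 + 0.5476 + 5.3361 + 0.0784
     = 12.7742
λ·‖w‖₂² = 1.0·12.7742 = 12.7742

12.7742


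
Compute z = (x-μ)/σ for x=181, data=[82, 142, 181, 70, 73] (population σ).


μ = 109.6, σ = 44.3107
z = (181 - 109.6)/44.3107 = 1.6113

1.6113


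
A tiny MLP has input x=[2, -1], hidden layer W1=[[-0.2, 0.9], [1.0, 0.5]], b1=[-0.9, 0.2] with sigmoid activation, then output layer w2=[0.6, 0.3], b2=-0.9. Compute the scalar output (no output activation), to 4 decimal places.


z1[0] = (-0.2)·(2) + (0.9)·(-1) - 0.9 = -2.2
z1[1] = (1.0)·(2) + (0.5)·(-1) + 0.2 = 1.7
h = sigmoid(z1) = [0.0998, 0.8455]
output = (0.6)·(0.0998) + (0.3)·(0.8455) - 0.9 = -0.5865

-0.5865


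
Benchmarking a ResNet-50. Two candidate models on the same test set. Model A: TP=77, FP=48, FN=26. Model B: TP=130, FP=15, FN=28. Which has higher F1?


Model A: P=77/125=0.616, R=77/103=0.7476, F1=2PR/(P+R)=2TP/(2TP+FP+FN)=154/228=0.6754
Model B: P=130/145=0.8966, R=130/158=0.8228, F1=2PR/(P+R)=2TP/(2TP+FP+FN)=260/303=0.8581
0.6754 < 0.8581 → Model B

Model B


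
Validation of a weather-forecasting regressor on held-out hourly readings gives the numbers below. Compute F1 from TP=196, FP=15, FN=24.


Precision = 196/211 = 0.9289
Recall = 196/220 = 0.8909
F1 = 2·P·R/(P+R) = 2·TP/(2·TP+FP+FN) = 392/(392+15+24) = 392/431 = 0.9095

0.9095


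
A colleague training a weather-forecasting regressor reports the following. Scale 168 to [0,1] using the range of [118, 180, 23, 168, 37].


min=23, max=180
(168-23)/(180-23) = 145/157 = 0.9236

0.9236


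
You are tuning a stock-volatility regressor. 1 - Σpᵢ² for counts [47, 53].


Probabilities: [47/100, 53/100] ≈ [0.47, 0.53]
Σpᵢ² = (2209 + 2809)/100² = 5018/10000
Gini = 1 - Σpᵢ² = 1 - 5018/10000 = 0.4982

0.4982


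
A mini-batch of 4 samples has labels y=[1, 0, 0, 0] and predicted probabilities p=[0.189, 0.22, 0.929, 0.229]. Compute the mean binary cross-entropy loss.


L[0] = -ln(0.189) = 1.666
L[1] = -ln(1-0.22) = -ln(0.78) = 0.2485
L[2] = -ln(1-0.929) = -ln(0.071) = 2.6451
L[3] = -ln(1-0.229) = -ln(0.771) = 0.2601
mean = (1.666 + 0.2485 + 2.6451 + 0.2601)/4 = 1.2049

1.2049


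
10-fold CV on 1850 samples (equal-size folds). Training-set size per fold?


Fold size = 1850/10 = 185
Training per fold = 1850 - 185 = 1665

1665


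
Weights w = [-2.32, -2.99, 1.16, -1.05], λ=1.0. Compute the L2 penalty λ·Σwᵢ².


‖w‖₂² = (-2.32)² + (-2.99)² + (1.16)² + (-1.05)²
     = 5.3824 + 8.9401 + 1.3456 + 1.1025
     = 16.7706
λ·‖w‖₂² = 1.0·16.7706 = 16.7706

16.7706


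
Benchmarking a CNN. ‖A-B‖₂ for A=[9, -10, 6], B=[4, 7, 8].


d = √((9-4)² + (-10-7)² + (6-8)²)
  = √(25 + 289 + 4)
  = √318 = 17.8326

17.8326


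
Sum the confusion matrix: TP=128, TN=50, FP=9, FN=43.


Total = TP + TN + FP + FN
= 128 + 50 + 9 + 43
= 230
(Predicted positive: 137, predicted negative: 93)

230


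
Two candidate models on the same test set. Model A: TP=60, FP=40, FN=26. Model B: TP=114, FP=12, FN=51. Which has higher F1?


Model A: P=60/100=0.6, R=60/86=0.6977, F1=2PR/(P+R)=2TP/(2TP+FP+FN)=120/186=0.6452
Model B: P=114/126=0.9048, R=114/165=0.6909, F1=2PR/(P+R)=2TP/(2TP+FP+FN)=228/291=0.7835
0.6452 < 0.7835 → Model B

Model B


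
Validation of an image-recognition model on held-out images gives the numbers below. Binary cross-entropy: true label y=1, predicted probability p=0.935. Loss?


BCE = -[y·ln(p) + (1-y)·ln(1-p)]
= -1·ln(0.935) - 0
= -ln(0.935) = 0.0672

0.0672


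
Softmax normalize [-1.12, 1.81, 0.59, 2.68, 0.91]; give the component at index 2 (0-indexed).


Exponentials: e^-1.12=0.3263, e^1.81=6.1104, e^0.59=1.804, e^2.68=14.5851, e^0.91=2.4843
Sum = 25.3101
Softmax = [0.0129, 0.2414, 0.0713, 0.5763, 0.0982]
p[2] = 1.804/25.3101 = 0.0713

0.0713


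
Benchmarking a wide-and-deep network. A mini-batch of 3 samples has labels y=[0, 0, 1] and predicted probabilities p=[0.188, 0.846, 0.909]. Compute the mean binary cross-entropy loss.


L[0] = -ln(1-0.188) = -ln(0.812) = 0.2083
L[1] = -ln(1-0.846) = -ln(0.154) = 1.8708
L[2] = -ln(0.909) = 0.0954
mean = (0.2083 + 1.8708 + 0.0954)/3 = 0.7248

0.7248


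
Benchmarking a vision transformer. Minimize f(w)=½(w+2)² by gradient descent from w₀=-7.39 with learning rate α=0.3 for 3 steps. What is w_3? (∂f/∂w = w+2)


step 1: grad = -7.39+2 = -5.39; w = -7.39 - 0.3·(-5.39) = -5.773
step 2: grad = -5.773+2 = -3.773; w = -5.773 - 0.3·(-3.773) = -4.6411
step 3: grad = -4.6411+2 = -2.6411; w = -4.6411 - 0.3·(-2.6411) = -3.84877

-3.84877


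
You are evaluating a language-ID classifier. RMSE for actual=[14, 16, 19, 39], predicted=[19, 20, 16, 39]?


MSE = 50/4 = 12.5
RMSE = √(50/4) = 3.5355

3.5355


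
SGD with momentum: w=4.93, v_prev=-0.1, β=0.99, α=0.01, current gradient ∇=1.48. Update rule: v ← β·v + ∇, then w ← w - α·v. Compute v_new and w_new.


v_new = 0.99·-0.1 + 1.48 = -0.099 + 1.48 = 1.381
w_new = 4.93 - 0.01·1.381 = 4.93 - 0.01381 = 4.91619

v_new=1.381, w_new=4.91619


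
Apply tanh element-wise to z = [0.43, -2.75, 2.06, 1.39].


tanh(0.43) = 0.4053
tanh(-2.75) = -0.9919
tanh(2.06) = 0.968
tanh(1.39) = 0.8832
result = [0.4053, -0.9919, 0.968, 0.8832]

[0.4053, -0.9919, 0.968, 0.8832]


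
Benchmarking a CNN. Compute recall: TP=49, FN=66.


Recall = TP/(TP+FN)
= 49/(49+66)
= 49/115 = 42.61%

42.61%


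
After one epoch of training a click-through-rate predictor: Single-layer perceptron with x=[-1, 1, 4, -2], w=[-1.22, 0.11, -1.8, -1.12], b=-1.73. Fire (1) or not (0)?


z = (-1)·(-1.22) + (1)·(0.11) + (4)·(-1.8) + (-2)·(-1.12) - 1.73
  = -5.36
step(z) = 0 (z<0)

0


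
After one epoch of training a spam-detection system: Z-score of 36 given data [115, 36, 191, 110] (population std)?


μ = 113, σ = 54.8316
z = (36 - 113)/54.8316 = -1.4043

-1.4043


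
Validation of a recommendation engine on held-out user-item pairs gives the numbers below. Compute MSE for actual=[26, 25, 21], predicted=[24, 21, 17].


Squared errors: (26-24)²=4, (25-21)²=16, (21-17)²=16
Sum = 36
MSE = 36/3 = 12

12


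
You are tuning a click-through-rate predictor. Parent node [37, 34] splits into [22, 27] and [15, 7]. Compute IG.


Parent = [37, 34], H_parent = 0.9987
H_left = 0.9925 (n=49), H_right = 0.9024 (n=22)
H_children = (49/71)·0.9925 + (22/71)·0.9024 = 0.9646
IG = 0.9987 - 0.9646 = 0.0341

0.0341


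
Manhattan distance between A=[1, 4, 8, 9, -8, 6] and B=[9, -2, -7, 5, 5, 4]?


d = |1-9| + |4+ 2| + |8+ 7| + |9-5| + |-8-5| + |6-4|
  = 8 + 6 + 15 + 4 + 13 + 2
  = 48

48


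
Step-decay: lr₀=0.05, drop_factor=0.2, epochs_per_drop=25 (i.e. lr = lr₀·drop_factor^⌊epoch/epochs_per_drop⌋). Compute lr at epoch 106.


n_drops = ⌊106/25⌋ = 4
lr = 0.05·0.2^4 = 0.05·0.0016 = 0.00008

0.00008


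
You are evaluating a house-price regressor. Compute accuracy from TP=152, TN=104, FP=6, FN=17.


Accuracy = (TP+TN)/(TP+TN+FP+FN)
= (152+104)/(279)
= 256/279 = 91.76%

91.76%


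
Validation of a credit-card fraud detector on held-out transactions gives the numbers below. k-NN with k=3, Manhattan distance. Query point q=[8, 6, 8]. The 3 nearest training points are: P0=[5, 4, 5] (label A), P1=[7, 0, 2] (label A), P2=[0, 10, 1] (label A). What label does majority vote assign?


d(q,P0) = 8  (label A)
d(q,P1) = 13  (label A)
d(q,P2) = 19  (label A)
Votes: A=3, B=0
Majority → A

A


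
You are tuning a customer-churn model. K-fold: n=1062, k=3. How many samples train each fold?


Fold size = 1062/3 = 354
Training per fold = 1062 - 354 = 708

708


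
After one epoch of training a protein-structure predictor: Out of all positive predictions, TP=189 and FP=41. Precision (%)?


Precision = TP/(TP+FP)
= 189/(189+41)
= 189/230 = 82.17%

82.17%


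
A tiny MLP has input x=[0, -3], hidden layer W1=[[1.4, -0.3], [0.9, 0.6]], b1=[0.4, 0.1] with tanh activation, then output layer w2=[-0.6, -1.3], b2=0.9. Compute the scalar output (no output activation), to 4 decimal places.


z1[0] = (1.4)·(0) + (-0.3)·(-3) + 0.4 = 1.3
z1[1] = (0.9)·(0) + (0.6)·(-3) + 0.1 = -1.7
h = tanh(z1) = [0.8617, -0.9354]
output = (-0.6)·(0.8617) + (-1.3)·(-0.9354) + 0.9 = 1.599

1.599


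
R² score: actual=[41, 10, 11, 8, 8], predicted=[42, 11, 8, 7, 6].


ȳ = 15.6
SS_res = Σ(y-ŷ)² = 16
SS_tot = Σ(y-ȳ)² = 813.2
R² = 1 - SS_res/SS_tot = 1 - 0.0197 = 0.9803

0.9803


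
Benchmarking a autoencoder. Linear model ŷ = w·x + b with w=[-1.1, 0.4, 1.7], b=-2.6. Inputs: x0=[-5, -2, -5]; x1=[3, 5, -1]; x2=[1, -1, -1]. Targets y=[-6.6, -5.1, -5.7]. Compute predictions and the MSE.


ŷ0 = (-1.1)·(-5) + (0.4)·(-2) + (1.7)·(-5) - 2.6 = -6.4
ŷ1 = (-1.1)·(3) + (0.4)·(5) + (1.7)·(-1) - 2.6 = -5.6
ŷ2 = (-1.1)·(1) + (0.4)·(-1) + (1.7)·(-1) - 2.6 = -5.8
errors² = [0.04, 0.25, 0.01]
MSE = 0.3000/3 = 0.1

0.1


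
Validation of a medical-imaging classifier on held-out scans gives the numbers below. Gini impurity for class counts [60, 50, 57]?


Probabilities: [60/167, 50/167, 57/167] ≈ [0.3593, 0.2994, 0.3413]
Σpᵢ² = (3600 + 2500 + 3249)/167² = 9349/27889
Gini = 1 - Σpᵢ² = 1 - 9349/27889 = 0.6648

0.6648


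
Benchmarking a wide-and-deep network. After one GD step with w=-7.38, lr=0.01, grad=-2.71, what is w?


w_new = w - α·∇
= -7.38 - 0.01·-2.71
= -7.38 + 0.0271
= -7.3529

-7.3529


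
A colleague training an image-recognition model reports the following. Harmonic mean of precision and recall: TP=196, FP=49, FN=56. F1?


Precision = 196/245 = 0.8
Recall = 196/252 = 0.7778
F1 = 2·P·R/(P+R) = 2·TP/(2·TP+FP+FN) = 392/(392+49+56) = 392/497 = 0.7887

0.7887


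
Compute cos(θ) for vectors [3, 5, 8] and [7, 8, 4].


A·B = 3·7 + 5·8 + 8·4 = 93
‖A‖ = √98 = 9.8995, ‖B‖ = √129 = 11.3578
cos = 93/(√98·√129) = 93/√12642 = 0.8271

0.8271


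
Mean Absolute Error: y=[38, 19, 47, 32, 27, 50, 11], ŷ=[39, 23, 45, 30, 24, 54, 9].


Absolute errors: |38-39|=1, |19-23|=4, |47-45|=2, |32-30|=2, |27-24|=3, |50-54|=4, |11-9|=2
Sum = 18
MAE = 18/7 = 18/7

18/7


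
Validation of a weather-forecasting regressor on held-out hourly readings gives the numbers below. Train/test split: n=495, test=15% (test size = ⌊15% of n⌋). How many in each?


Test = ⌊495·15/100⌋ = 74
Train = 495 - 74 = 421

Train: 421, Test: 74


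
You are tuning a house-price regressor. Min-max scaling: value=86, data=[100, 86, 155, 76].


min=76, max=155
(86-76)/(155-76) = 10/79 = 0.1266

0.1266


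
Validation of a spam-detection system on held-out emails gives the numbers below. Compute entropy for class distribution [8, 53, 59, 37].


Probabilities: [8/157, 53/157, 59/157, 37/157] ≈ [0.051, 0.3376, 0.3758, 0.2357]
H = -((8/157)·log₂(8/157) + (53/157)·log₂(53/157) + (59/157)·log₂(59/157) + (37/157)·log₂(37/157))
  = 1.7697 bits

1.7697 bits


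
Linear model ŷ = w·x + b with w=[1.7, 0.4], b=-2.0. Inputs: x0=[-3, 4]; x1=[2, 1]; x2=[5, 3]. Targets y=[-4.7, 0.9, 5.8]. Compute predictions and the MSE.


ŷ0 = (1.7)·(-3) + (0.4)·(4) - 2.0 = -5.5
ŷ1 = (1.7)·(2) + (0.4)·(1) - 2.0 = 1.8
ŷ2 = (1.7)·(5) + (0.4)·(3) - 2.0 = 7.7
errors² = [0.64, 0.81, 3.61]
MSE = 5.0600/3 = 1.6867

1.6867


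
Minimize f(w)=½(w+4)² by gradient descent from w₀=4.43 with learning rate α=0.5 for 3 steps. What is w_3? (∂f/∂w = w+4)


step 1: grad = 4.43+4 = 8.43; w = 4.43 - 0.5·(8.43) = 0.215
step 2: grad = 0.215+4 = 4.215; w = 0.215 - 0.5·(4.215) = -1.8925
step 3: grad = -1.8925+4 = 2.1075; w = -1.8925 - 0.5·(2.1075) = -2.94625

-2.94625


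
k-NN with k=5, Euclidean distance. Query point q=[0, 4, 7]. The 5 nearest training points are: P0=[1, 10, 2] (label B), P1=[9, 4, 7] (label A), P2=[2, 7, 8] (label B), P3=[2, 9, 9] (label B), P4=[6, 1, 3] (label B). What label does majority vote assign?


d(q,P0) = 7.874  (label B)
d(q,P1) = 9.0  (label A)
d(q,P2) = 3.7417  (label B)
d(q,P3) = 5.7446  (label B)
d(q,P4) = 7.8102  (label B)
Votes: A=1, B=4
Majority → B

B


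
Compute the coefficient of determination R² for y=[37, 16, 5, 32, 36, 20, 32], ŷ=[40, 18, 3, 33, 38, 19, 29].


ȳ = 25.4286
SS_res = Σ(y-ŷ)² = 32
SS_tot = Σ(y-ȳ)² = 867.71
R² = 1 - SS_res/SS_tot = 1 - 0.0369 = 0.9631

0.9631


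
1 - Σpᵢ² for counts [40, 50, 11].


Probabilities: [40/101, 50/101, 11/101] ≈ [0.396, 0.495, 0.1089]
Σpᵢ² = (1600 + 2500 + 121)/101² = 4221/10201
Gini = 1 - Σpᵢ² = 1 - 4221/10201 = 0.5862

0.5862


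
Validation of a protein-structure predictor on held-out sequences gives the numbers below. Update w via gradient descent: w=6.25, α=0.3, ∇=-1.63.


w_new = w - α·∇
= 6.25 - 0.3·-1.63
= 6.25 + 0.489
= 6.739

6.739


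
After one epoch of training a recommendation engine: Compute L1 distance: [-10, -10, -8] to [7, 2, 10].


d = |-10-7| + |-10-2| + |-8-10|
  = 17 + 12 + 18
  = 47

47


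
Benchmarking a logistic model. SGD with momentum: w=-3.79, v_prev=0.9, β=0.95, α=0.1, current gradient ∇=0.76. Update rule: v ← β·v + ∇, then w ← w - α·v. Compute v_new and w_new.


v_new = 0.95·0.9 + 0.76 = 0.855 + 0.76 = 1.615
w_new = -3.79 - 0.1·1.615 = -3.79 - 0.1615 = -3.9515

v_new=1.615, w_new=-3.9515


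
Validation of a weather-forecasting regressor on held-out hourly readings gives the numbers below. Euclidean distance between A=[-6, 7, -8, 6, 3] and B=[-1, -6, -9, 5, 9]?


d = √((-6+ 1)² + (7+ 6)² + (-8+ 9)² + (6-5)² + (3-9)²)
  = √(25 + 169 + 1 + 1 + 36)
  = √232 = 15.2315

15.2315


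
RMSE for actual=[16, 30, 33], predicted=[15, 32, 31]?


MSE = 9/3 = 3
RMSE = √(9/3) = 1.7321

1.7321


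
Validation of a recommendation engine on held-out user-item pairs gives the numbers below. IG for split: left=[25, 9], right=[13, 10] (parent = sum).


Parent = [38, 19], H_parent = 0.9183
H_left = 0.8338 (n=34), H_right = 0.9877 (n=23)
H_children = (34/57)·0.8338 + (23/57)·0.9877 = 0.8959
IG = 0.9183 - 0.8959 = 0.0224

0.0224


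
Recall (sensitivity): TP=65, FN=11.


Recall = TP/(TP+FN)
= 65/(65+11)
= 65/76 = 85.53%

85.53%


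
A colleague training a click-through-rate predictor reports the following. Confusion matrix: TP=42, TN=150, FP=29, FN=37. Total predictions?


Total = TP + TN + FP + FN
= 42 + 150 + 29 + 37
= 258
(Predicted positive: 71, predicted negative: 187)

258


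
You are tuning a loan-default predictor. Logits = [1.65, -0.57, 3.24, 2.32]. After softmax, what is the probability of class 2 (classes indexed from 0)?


Exponentials: e^1.65=5.207, e^-0.57=0.5655, e^3.24=25.5337, e^2.32=10.1757
Sum = 41.4819
Softmax = [0.1255, 0.0136, 0.6155, 0.2453]
p[2] = 25.5337/41.4819 = 0.6155

0.6155


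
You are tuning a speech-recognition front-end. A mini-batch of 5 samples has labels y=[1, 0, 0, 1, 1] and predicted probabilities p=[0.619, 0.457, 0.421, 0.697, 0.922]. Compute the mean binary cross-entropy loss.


L[0] = -ln(0.619) = 0.4797
L[1] = -ln(1-0.457) = -ln(0.543) = 0.6106
L[2] = -ln(1-0.421) = -ln(0.579) = 0.5465
L[3] = -ln(0.697) = 0.361
L[4] = -ln(0.922) = 0.0812
mean = (0.4797 + 0.6106 + 0.5465 + 0.361 + 0.0812)/5 = 0.4158

0.4158


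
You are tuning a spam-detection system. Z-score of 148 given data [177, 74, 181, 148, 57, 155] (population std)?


μ = 132, σ = 48.6484
z = (148 - 132)/48.6484 = 0.3289

0.3289


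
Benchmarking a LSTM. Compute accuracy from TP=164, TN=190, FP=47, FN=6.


Accuracy = (TP+TN)/(TP+TN+FP+FN)
= (164+190)/(407)
= 354/407 = 86.98%

86.98%


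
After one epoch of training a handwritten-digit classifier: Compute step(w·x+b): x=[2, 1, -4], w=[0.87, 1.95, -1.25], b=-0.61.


z = (2)·(0.87) + (1)·(1.95) + (-4)·(-1.25) - 0.61
  = 8.08
step(z) = 1 (z≥0)

1


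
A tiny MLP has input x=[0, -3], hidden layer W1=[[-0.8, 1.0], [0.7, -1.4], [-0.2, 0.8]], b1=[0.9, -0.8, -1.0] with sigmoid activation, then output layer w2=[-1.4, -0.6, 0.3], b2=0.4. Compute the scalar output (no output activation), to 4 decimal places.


z1[0] = (-0.8)·(0) + (1.0)·(-3) + 0.9 = -2.1
z1[1] = (0.7)·(0) + (-1.4)·(-3) - 0.8 = 3.4
z1[2] = (-0.2)·(0) + (0.8)·(-3) - 1.0 = -3.4
h = sigmoid(z1) = [0.1091, 0.9677, 0.0323]
output = (-1.4)·(0.1091) + (-0.6)·(0.9677) + (0.3)·(0.0323) + 0.4 = -0.3237

-0.3237


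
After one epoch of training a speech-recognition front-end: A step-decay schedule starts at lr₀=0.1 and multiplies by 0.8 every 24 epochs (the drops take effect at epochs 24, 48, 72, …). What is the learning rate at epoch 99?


n_drops = ⌊99/24⌋ = 4
lr = 0.1·0.8^4 = 0.1·0.4096 = 0.04096

0.04096


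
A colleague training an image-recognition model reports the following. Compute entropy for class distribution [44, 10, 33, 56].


Probabilities: [44/143, 10/143, 33/143, 56/143] ≈ [0.3077, 0.0699, 0.2308, 0.3916]
H = -((44/143)·log₂(44/143) + (10/143)·log₂(10/143) + (33/143)·log₂(33/143) + (56/143)·log₂(56/143))
  = 1.8094 bits

1.8094 bits


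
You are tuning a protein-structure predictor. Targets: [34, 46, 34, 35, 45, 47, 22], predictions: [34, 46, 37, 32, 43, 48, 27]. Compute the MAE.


Absolute errors: |34-34|=0, |46-46|=0, |34-37|=3, |35-32|=3, |45-43|=2, |47-48|=1, |22-27|=5
Sum = 14
MAE = 14/7 = 2

2


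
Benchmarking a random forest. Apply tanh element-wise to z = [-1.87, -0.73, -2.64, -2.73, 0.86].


tanh(-1.87) = -0.9536
tanh(-0.73) = -0.6231
tanh(-2.64) = -0.9899
tanh(-2.73) = -0.9915
tanh(0.86) = 0.6963
result = [-0.9536, -0.6231, -0.9899, -0.9915, 0.6963]

[-0.9536, -0.6231, -0.9899, -0.9915, 0.6963]


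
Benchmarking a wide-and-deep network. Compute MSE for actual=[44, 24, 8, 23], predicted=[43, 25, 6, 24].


Squared errors: (44-43)²=1, (24-25)²=1, (8-6)²=4, (23-24)²=1
Sum = 7
MSE = 7/4 = 7/4

7/4


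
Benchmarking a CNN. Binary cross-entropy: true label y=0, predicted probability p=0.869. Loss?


BCE = -[y·ln(p) + (1-y)·ln(1-p)]
= -0 - 1·ln(1-0.869)
= -ln(0.131) = 2.0326

2.0326


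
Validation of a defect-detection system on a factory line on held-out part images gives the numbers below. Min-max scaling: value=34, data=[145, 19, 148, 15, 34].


min=15, max=148
(34-15)/(148-15) = 19/133 = 0.1429

0.1429


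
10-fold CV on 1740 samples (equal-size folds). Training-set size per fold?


Fold size = 1740/10 = 174
Training per fold = 1740 - 174 = 1566

1566


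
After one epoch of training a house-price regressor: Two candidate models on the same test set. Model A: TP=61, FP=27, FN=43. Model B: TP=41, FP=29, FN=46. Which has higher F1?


Model A: P=61/88=0.6932, R=61/104=0.5865, F1=2PR/(P+R)=2TP/(2TP+FP+FN)=122/192=0.6354
Model B: P=41/70=0.5857, R=41/87=0.4713, F1=2PR/(P+R)=2TP/(2TP+FP+FN)=82/157=0.5223
0.6354 > 0.5223 → Model A

Model A


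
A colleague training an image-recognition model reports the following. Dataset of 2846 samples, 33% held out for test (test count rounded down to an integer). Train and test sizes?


Test = ⌊2846·33/100⌋ = 939
Train = 2846 - 939 = 1907

Train: 1907, Test: 939


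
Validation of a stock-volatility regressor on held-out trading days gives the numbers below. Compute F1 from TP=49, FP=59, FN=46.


Precision = 49/108 = 0.4537
Recall = 49/95 = 0.5158
F1 = 2·P·R/(P+R) = 2·TP/(2·TP+FP+FN) = 98/(98+59+46) = 98/203 = 0.4828

0.4828


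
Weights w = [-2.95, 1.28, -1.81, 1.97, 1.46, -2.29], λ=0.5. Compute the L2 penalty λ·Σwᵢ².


‖w‖₂² = (-2.95)² + (1.28)² + (-1.81)² + (1.97)² + (1.46)² + (-2.29)²
     = 8.7025 + 1.6384 + 3.2761 + 3.8809 + 2.1316 + 5.2441
     = 24.8736
λ·‖w‖₂² = 0.5·24.8736 = 12.4368

12.4368


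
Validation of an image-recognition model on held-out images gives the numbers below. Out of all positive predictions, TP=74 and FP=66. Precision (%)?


Precision = TP/(TP+FP)
= 74/(74+66)
= 74/140 = 52.86%

52.86%


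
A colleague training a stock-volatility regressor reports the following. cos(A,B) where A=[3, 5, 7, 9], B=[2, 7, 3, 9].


A·B = 3·2 + 5·7 + 7·3 + 9·9 = 143
‖A‖ = √164 = 12.8062, ‖B‖ = √143 = 11.9583
cos = 143/(√164·√143) = 143/√23452 = 0.9338

0.9338


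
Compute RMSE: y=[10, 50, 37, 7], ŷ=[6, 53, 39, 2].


MSE = 54/4 = 13.5
RMSE = √(54/4) = 3.6742

3.6742


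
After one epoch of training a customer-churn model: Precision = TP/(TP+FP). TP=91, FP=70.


Precision = TP/(TP+FP)
= 91/(91+70)
= 91/161 = 56.52%

56.52%


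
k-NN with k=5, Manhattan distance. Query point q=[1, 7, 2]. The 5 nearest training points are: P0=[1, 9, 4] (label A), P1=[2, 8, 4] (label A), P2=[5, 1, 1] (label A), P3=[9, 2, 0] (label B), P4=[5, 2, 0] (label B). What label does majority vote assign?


d(q,P0) = 4  (label A)
d(q,P1) = 4  (label A)
d(q,P2) = 11  (label A)
d(q,P3) = 15  (label B)
d(q,P4) = 11  (label B)
Votes: A=3, B=2
Majority → A

A


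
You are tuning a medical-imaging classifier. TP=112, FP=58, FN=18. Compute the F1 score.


Precision = 112/170 = 0.6588
Recall = 112/130 = 0.8615
F1 = 2·P·R/(P+R) = 2·TP/(2·TP+FP+FN) = 224/(224+58+18) = 224/300 = 0.7467

0.7467


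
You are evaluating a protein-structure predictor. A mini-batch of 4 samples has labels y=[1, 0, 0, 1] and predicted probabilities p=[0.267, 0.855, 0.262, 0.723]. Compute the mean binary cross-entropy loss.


L[0] = -ln(0.267) = 1.3205
L[1] = -ln(1-0.855) = -ln(0.145) = 1.931
L[2] = -ln(1-0.262) = -ln(0.738) = 0.3038
L[3] = -ln(0.723) = 0.3243
mean = (1.3205 + 1.931 + 0.3038 + 0.3243)/4 = 0.9699

0.9699


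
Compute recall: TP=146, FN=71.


Recall = TP/(TP+FN)
= 146/(146+71)
= 146/217 = 67.28%

67.28%


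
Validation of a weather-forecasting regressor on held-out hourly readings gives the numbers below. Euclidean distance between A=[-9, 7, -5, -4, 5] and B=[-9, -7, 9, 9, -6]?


d = √((-9+ 9)² + (7+ 7)² + (-5-9)² + (-4-9)² + (5+ 6)²)
  = √(0 + 196 + 196 + 169 + 121)
  = √682 = 26.1151

26.1151


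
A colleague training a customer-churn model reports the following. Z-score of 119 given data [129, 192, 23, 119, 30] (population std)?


μ = 98.6, σ = 64.0081
z = (119 - 98.6)/64.0081 = 0.3187

0.3187


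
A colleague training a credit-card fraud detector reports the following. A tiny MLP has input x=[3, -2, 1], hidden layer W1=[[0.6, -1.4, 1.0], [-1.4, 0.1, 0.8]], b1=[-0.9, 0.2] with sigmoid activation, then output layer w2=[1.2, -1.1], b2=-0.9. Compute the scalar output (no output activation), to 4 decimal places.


z1[0] = (0.6)·(3) + (-1.4)·(-2) + (1.0)·(1) - 0.9 = 4.7
z1[1] = (-1.4)·(3) + (0.1)·(-2) + (0.8)·(1) + 0.2 = -3.4
h = sigmoid(z1) = [0.991, 0.0323]
output = (1.2)·(0.991) + (-1.1)·(0.0323) - 0.9 = 0.2537

0.2537


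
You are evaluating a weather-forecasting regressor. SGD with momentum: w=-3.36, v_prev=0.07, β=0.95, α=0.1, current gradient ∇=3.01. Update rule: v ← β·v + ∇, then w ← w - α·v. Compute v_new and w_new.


v_new = 0.95·0.07 + 3.01 = 0.0665 + 3.01 = 3.0765
w_new = -3.36 - 0.1·3.0765 = -3.36 - 0.30765 = -3.66765

v_new=3.0765, w_new=-3.66765


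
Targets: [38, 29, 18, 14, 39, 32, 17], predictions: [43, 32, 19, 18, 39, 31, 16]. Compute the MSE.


Squared errors: (38-43)²=25, (29-32)²=9, (18-19)²=1, (14-18)²=16, (39-39)²=0, (32-31)²=1, (17-16)²=1
Sum = 53
MSE = 53/7 = 53/7

53/7


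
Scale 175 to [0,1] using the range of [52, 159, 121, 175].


min=52, max=175
(175-52)/(175-52) = 123/123 = 1.0

1.0


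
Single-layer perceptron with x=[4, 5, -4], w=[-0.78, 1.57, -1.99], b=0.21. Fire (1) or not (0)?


z = (4)·(-0.78) + (5)·(1.57) + (-4)·(-1.99) + 0.21
  = 12.9
step(z) = 1 (z≥0)

1


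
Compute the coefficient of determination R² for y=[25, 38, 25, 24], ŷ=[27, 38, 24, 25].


ȳ = 28
SS_res = Σ(y-ŷ)² = 6
SS_tot = Σ(y-ȳ)² = 134
R² = 1 - SS_res/SS_tot = 1 - 0.0448 = 0.9552

0.9552


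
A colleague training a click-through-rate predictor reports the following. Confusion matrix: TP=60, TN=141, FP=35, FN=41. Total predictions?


Total = TP + TN + FP + FN
= 60 + 141 + 35 + 41
= 277
(Predicted positive: 95, predicted negative: 182)

277


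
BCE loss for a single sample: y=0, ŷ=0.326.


BCE = -[y·ln(p) + (1-y)·ln(1-p)]
= -0 - 1·ln(1-0.326)
= -ln(0.674) = 0.3945

0.3945


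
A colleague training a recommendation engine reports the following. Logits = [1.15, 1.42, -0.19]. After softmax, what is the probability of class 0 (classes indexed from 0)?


Exponentials: e^1.15=3.1582, e^1.42=4.1371, e^-0.19=0.827
Sum = 8.1223
Softmax = [0.3888, 0.5094, 0.1018]
p[0] = 3.1582/8.1223 = 0.3888

0.3888


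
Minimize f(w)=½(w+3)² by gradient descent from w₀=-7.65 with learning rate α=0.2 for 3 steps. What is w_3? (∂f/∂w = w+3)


step 1: grad = -7.65+3 = -4.65; w = -7.65 - 0.2·(-4.65) = -6.72
step 2: grad = -6.72+3 = -3.72; w = -6.72 - 0.2·(-3.72) = -5.976
step 3: grad = -5.976+3 = -2.976; w = -5.976 - 0.2·(-2.976) = -5.3808

-5.3808


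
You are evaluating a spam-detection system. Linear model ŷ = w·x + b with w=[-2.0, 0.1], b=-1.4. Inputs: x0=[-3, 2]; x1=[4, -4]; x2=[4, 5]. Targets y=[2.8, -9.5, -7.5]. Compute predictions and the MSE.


ŷ0 = (-2.0)·(-3) + (0.1)·(2) - 1.4 = 4.8
ŷ1 = (-2.0)·(4) + (0.1)·(-4) - 1.4 = -9.8
ŷ2 = (-2.0)·(4) + (0.1)·(5) - 1.4 = -8.9
errors² = [4.0, 0.09, 1.96]
MSE = 6.0500/3 = 2.0167

2.0167


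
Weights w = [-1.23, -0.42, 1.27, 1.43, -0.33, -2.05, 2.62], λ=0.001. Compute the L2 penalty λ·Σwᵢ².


‖w‖₂² = (-1.23)² + (-0.42)² + (1.27)² + (1.43)² + (-0.33)² + (-2.05)² + (2.62)²
     = 1.5129 + 0.1764 + 1.6129 + 2.0449 + 0.1089 + 4.2025 + 6.8644
     = 16.5229
λ·‖w‖₂² = 0.001·16.5229 = 0.016523

0.016523


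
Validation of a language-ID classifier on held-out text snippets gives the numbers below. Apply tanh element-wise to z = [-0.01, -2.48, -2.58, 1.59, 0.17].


tanh(-0.01) = -0.01
tanh(-2.48) = -0.9861
tanh(-2.58) = -0.9886
tanh(1.59) = 0.9201
tanh(0.17) = 0.1684
result = [-0.01, -0.9861, -0.9886, 0.9201, 0.1684]

[-0.01, -0.9861, -0.9886, 0.9201, 0.1684]


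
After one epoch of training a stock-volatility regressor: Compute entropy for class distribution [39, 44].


Probabilities: [39/83, 44/83] ≈ [0.4699, 0.5301]
H = -((39/83)·log₂(39/83) + (44/83)·log₂(44/83))
  = 0.9974 bits

0.9974 bits


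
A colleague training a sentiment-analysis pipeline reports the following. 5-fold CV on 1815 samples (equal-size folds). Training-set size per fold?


Fold size = 1815/5 = 363
Training per fold = 1815 - 363 = 1452

1452


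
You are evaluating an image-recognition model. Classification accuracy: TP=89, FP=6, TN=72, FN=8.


Accuracy = (TP+TN)/(TP+TN+FP+FN)
= (89+72)/(175)
= 161/175 = 92.0%

92.0%


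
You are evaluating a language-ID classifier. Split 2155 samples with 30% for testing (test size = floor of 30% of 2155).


Test = ⌊2155·30/100⌋ = 646
Train = 2155 - 646 = 1509

Train: 1509, Test: 646


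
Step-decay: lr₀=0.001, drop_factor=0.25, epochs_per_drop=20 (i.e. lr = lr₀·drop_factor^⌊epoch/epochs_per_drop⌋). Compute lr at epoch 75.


n_drops = ⌊75/20⌋ = 3
lr = 0.001·0.25^3 = 0.001·0.015625 = 0.000015625

0.000015625


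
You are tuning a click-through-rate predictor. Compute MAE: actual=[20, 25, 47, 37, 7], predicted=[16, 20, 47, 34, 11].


Absolute errors: |20-16|=4, |25-20|=5, |47-47|=0, |37-34|=3, |7-11|=4
Sum = 16
MAE = 16/5 = 16/5

16/5


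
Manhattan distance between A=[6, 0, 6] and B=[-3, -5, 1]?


d = |6+ 3| + |0+ 5| + |6-1|
  = 9 + 5 + 5
  = 19

19


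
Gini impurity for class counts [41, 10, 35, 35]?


Probabilities: [41/121, 10/121, 35/121, 35/121] ≈ [0.3388, 0.0826, 0.2893, 0.2893]
Σpᵢ² = (1681 + 100 + 1225 + 1225)/121² = 4231/14641
Gini = 1 - Σpᵢ² = 1 - 4231/14641 = 0.711

0.711


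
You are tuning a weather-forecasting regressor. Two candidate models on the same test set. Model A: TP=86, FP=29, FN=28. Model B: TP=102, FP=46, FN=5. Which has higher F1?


Model A: P=86/115=0.7478, R=86/114=0.7544, F1=2PR/(P+R)=2TP/(2TP+FP+FN)=172/229=0.7511
Model B: P=102/148=0.6892, R=102/107=0.9533, F1=2PR/(P+R)=2TP/(2TP+FP+FN)=204/255=0.8
0.7511 < 0.8 → Model B

Model B


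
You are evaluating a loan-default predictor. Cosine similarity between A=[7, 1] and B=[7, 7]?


A·B = 7·7 + 1·7 = 56
‖A‖ = √50 = 7.0711, ‖B‖ = √98 = 9.8995
cos = 56/(√50·√98) = 56/√4900 = 0.8

0.8


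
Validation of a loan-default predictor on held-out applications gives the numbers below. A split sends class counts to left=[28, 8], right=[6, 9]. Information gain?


Parent = [34, 17], H_parent = 0.9183
H_left = 0.7642 (n=36), H_right = 0.971 (n=15)
H_children = (36/51)·0.7642 + (15/51)·0.971 = 0.825
IG = 0.9183 - 0.825 = 0.0933

0.0933


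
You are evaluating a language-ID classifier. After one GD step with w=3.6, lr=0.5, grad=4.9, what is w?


w_new = w - α·∇
= 3.6 - 0.5·4.9
= 3.6 - 2.45
= 1.15

1.15


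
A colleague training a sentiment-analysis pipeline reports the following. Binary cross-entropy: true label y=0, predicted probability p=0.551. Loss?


BCE = -[y·ln(p) + (1-y)·ln(1-p)]
= -0 - 1·ln(1-0.551)
= -ln(0.449) = 0.8007

0.8007


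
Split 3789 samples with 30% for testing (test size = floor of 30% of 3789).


Test = ⌊3789·30/100⌋ = 1136
Train = 3789 - 1136 = 2653

Train: 2653, Test: 1136


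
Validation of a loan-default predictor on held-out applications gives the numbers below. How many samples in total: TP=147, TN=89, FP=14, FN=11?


Total = TP + TN + FP + FN
= 147 + 89 + 14 + 11
= 261
(Predicted positive: 161, predicted negative: 100)

261


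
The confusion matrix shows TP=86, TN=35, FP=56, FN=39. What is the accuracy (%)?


Accuracy = (TP+TN)/(TP+TN+FP+FN)
= (86+35)/(216)
= 121/216 = 56.02%

56.02%


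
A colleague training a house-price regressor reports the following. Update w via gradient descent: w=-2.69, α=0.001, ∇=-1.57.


w_new = w - α·∇
= -2.69 - 0.001·-1.57
= -2.69 + 0.00157
= -2.68843

-2.68843


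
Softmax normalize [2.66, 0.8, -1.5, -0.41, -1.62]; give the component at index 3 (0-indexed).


Exponentials: e^2.66=14.2963, e^0.8=2.2255, e^-1.5=0.2231, e^-0.41=0.6637, e^-1.62=0.1979
Sum = 17.6065
Softmax = [0.812, 0.1264, 0.0127, 0.0377, 0.0112]
p[3] = 0.6637/17.6065 = 0.0377

0.0377


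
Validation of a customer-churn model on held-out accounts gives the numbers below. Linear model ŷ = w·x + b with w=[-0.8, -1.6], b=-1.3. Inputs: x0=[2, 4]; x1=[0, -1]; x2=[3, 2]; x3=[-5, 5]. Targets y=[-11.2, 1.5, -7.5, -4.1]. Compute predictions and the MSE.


ŷ0 = (-0.8)·(2) + (-1.6)·(4) - 1.3 = -9.3
ŷ1 = (-0.8)·(0) + (-1.6)·(-1) - 1.3 = 0.3
ŷ2 = (-0.8)·(3) + (-1.6)·(2) - 1.3 = -6.9
ŷ3 = (-0.8)·(-5) + (-1.6)·(5) - 1.3 = -5.3
errors² = [3.61, 1.44, 0.36, 1.44]
MSE = 6.8500/4 = 1.7125

1.7125


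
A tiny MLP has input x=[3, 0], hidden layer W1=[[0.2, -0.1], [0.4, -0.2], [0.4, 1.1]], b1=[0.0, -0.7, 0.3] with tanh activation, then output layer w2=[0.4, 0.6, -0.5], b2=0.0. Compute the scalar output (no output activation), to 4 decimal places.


z1[0] = (0.2)·(3) + (-0.1)·(0) + 0.0 = 0.6
z1[1] = (0.4)·(3) + (-0.2)·(0) - 0.7 = 0.5
z1[2] = (0.4)·(3) + (1.1)·(0) + 0.3 = 1.5
h = tanh(z1) = [0.537, 0.4621, 0.9051]
output = (0.4)·(0.537) + (0.6)·(0.4621) + (-0.5)·(0.9051) + 0.0 = 0.0395

0.0395


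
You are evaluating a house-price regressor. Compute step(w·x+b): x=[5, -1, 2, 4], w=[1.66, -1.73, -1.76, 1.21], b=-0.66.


z = (5)·(1.66) + (-1)·(-1.73) + (2)·(-1.76) + (4)·(1.21) - 0.66
  = 10.69
step(z) = 1 (z≥0)

1


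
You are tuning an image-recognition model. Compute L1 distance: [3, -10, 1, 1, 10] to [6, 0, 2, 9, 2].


d = |3-6| + |-10-0| + |1-2| + |1-9| + |10-2|
  = 3 + 10 + 1 + 8 + 8
  = 30

30


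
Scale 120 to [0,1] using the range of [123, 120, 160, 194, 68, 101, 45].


min=45, max=194
(120-45)/(194-45) = 75/149 = 0.5034

0.5034


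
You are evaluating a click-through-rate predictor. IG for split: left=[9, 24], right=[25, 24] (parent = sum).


Parent = [34, 48], H_parent = 0.9789
H_left = 0.8454 (n=33), H_right = 0.9997 (n=49)
H_children = (33/82)·0.8454 + (49/82)·0.9997 = 0.9376
IG = 0.9789 - 0.9376 = 0.0413

0.0413


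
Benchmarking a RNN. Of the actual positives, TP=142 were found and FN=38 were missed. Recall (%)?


Recall = TP/(TP+FN)
= 142/(142+38)
= 142/180 = 78.89%

78.89%


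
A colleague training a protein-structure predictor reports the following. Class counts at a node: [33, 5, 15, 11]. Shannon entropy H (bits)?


Probabilities: [33/64, 5/64, 15/64, 11/64] ≈ [0.5156, 0.0781, 0.2344, 0.1719]
H = -((33/64)·log₂(33/64) + (5/64)·log₂(5/64) + (15/64)·log₂(15/64) + (11/64)·log₂(11/64))
  = 1.7073 bits

1.7073 bits


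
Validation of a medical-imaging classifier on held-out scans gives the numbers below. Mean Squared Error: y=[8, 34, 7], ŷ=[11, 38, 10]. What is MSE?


Squared errors: (8-11)²=9, (34-38)²=16, (7-10)²=9
Sum = 34
MSE = 34/3 = 34/3

34/3


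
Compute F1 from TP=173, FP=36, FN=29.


Precision = 173/209 = 0.8278
Recall = 173/202 = 0.8564
F1 = 2·P·R/(P+R) = 2·TP/(2·TP+FP+FN) = 346/(346+36+29) = 346/411 = 0.8418

0.8418


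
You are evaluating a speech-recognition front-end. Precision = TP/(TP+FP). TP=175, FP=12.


Precision = TP/(TP+FP)
= 175/(175+12)
= 175/187 = 93.58%

93.58%


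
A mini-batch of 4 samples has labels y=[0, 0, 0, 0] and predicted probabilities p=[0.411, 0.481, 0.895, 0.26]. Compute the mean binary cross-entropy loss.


L[0] = -ln(1-0.411) = -ln(0.589) = 0.5293
L[1] = -ln(1-0.481) = -ln(0.519) = 0.6559
L[2] = -ln(1-0.895) = -ln(0.105) = 2.2538
L[3] = -ln(1-0.26) = -ln(0.74) = 0.3011
mean = (0.5293 + 0.6559 + 2.2538 + 0.3011)/4 = 0.935

0.935


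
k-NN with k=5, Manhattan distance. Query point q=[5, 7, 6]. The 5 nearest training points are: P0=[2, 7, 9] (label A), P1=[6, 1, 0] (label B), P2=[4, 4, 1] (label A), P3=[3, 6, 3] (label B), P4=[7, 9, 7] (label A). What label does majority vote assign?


d(q,P0) = 6  (label A)
d(q,P1) = 13  (label B)
d(q,P2) = 9  (label A)
d(q,P3) = 6  (label B)
d(q,P4) = 5  (label A)
Votes: A=3, B=2
Majority → A

A


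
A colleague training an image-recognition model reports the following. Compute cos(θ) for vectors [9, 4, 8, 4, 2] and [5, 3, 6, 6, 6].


A·B = 9·5 + 4·3 + 8·6 + 4·6 + 2·6 = 141
‖A‖ = √181 = 13.4536, ‖B‖ = √142 = 11.9164
cos = 141/(√181·√142) = 141/√25702 = 0.8795

0.8795


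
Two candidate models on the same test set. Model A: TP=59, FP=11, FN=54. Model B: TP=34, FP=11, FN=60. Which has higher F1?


Model A: P=59/70=0.8429, R=59/113=0.5221, F1=2PR/(P+R)=2TP/(2TP+FP+FN)=118/183=0.6448
Model B: P=34/45=0.7556, R=34/94=0.3617, F1=2PR/(P+R)=2TP/(2TP+FP+FN)=68/139=0.4892
0.6448 > 0.4892 → Model A

Model A


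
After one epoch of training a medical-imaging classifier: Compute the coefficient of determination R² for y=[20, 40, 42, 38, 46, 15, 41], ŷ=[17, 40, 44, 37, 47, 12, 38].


ȳ = 34.5714
SS_res = Σ(y-ŷ)² = 33
SS_tot = Σ(y-ȳ)² = 863.71
R² = 1 - SS_res/SS_tot = 1 - 0.0382 = 0.9618

0.9618


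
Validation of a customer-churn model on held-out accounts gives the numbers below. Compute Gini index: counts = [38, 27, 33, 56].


Probabilities: [38/154, 27/154, 33/154, 56/154] ≈ [0.2468, 0.1753, 0.2143, 0.3636]
Σpᵢ² = (1444 + 729 + 1089 + 3136)/154² = 6398/23716
Gini = 1 - Σpᵢ² = 1 - 6398/23716 = 0.7302

0.7302


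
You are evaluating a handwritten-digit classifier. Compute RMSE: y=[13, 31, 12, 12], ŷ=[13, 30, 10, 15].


MSE = 14/4 = 3.5
RMSE = √(14/4) = 1.8708

1.8708


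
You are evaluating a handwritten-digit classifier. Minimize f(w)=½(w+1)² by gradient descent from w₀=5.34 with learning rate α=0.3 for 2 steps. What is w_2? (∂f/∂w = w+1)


step 1: grad = 5.34+1 = 6.34; w = 5.34 - 0.3·(6.34) = 3.438
step 2: grad = 3.438+1 = 4.438; w = 3.438 - 0.3·(4.438) = 2.1066

2.1066


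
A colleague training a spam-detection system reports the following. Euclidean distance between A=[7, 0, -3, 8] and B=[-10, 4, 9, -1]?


d = √((7+ 10)² + (0-4)² + (-3-9)² + (8+ 1)²)
  = √(289 + 16 + 144 + 81)
  = √530 = 23.0217

23.0217


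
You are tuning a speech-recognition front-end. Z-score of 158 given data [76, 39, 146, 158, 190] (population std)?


μ = 121.8, σ = 55.6791
z = (158 - 121.8)/55.6791 = 0.6502

0.6502


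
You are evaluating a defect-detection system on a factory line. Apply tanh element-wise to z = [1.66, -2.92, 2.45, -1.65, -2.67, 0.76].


tanh(1.66) = 0.9302
tanh(-2.92) = -0.9942
tanh(2.45) = 0.9852
tanh(-1.65) = -0.9289
tanh(-2.67) = -0.9905
tanh(0.76) = 0.6411
result = [0.9302, -0.9942, 0.9852, -0.9289, -0.9905, 0.6411]

[0.9302, -0.9942, 0.9852, -0.9289, -0.9905, 0.6411]
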